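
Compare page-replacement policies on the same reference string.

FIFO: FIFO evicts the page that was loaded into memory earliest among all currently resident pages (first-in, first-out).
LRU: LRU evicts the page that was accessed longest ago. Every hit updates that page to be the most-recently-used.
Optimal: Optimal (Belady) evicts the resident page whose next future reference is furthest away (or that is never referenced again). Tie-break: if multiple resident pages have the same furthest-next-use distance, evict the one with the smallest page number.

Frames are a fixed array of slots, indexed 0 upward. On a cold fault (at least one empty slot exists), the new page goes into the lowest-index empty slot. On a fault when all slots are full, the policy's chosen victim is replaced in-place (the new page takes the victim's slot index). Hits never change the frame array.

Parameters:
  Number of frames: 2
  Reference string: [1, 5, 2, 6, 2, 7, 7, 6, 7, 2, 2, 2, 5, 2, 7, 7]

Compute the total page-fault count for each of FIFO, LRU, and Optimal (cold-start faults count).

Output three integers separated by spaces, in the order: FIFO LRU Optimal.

Answer: 8 9 8

Derivation:
--- FIFO ---
  step 0: ref 1 -> FAULT, frames=[1,-] (faults so far: 1)
  step 1: ref 5 -> FAULT, frames=[1,5] (faults so far: 2)
  step 2: ref 2 -> FAULT, evict 1, frames=[2,5] (faults so far: 3)
  step 3: ref 6 -> FAULT, evict 5, frames=[2,6] (faults so far: 4)
  step 4: ref 2 -> HIT, frames=[2,6] (faults so far: 4)
  step 5: ref 7 -> FAULT, evict 2, frames=[7,6] (faults so far: 5)
  step 6: ref 7 -> HIT, frames=[7,6] (faults so far: 5)
  step 7: ref 6 -> HIT, frames=[7,6] (faults so far: 5)
  step 8: ref 7 -> HIT, frames=[7,6] (faults so far: 5)
  step 9: ref 2 -> FAULT, evict 6, frames=[7,2] (faults so far: 6)
  step 10: ref 2 -> HIT, frames=[7,2] (faults so far: 6)
  step 11: ref 2 -> HIT, frames=[7,2] (faults so far: 6)
  step 12: ref 5 -> FAULT, evict 7, frames=[5,2] (faults so far: 7)
  step 13: ref 2 -> HIT, frames=[5,2] (faults so far: 7)
  step 14: ref 7 -> FAULT, evict 2, frames=[5,7] (faults so far: 8)
  step 15: ref 7 -> HIT, frames=[5,7] (faults so far: 8)
  FIFO total faults: 8
--- LRU ---
  step 0: ref 1 -> FAULT, frames=[1,-] (faults so far: 1)
  step 1: ref 5 -> FAULT, frames=[1,5] (faults so far: 2)
  step 2: ref 2 -> FAULT, evict 1, frames=[2,5] (faults so far: 3)
  step 3: ref 6 -> FAULT, evict 5, frames=[2,6] (faults so far: 4)
  step 4: ref 2 -> HIT, frames=[2,6] (faults so far: 4)
  step 5: ref 7 -> FAULT, evict 6, frames=[2,7] (faults so far: 5)
  step 6: ref 7 -> HIT, frames=[2,7] (faults so far: 5)
  step 7: ref 6 -> FAULT, evict 2, frames=[6,7] (faults so far: 6)
  step 8: ref 7 -> HIT, frames=[6,7] (faults so far: 6)
  step 9: ref 2 -> FAULT, evict 6, frames=[2,7] (faults so far: 7)
  step 10: ref 2 -> HIT, frames=[2,7] (faults so far: 7)
  step 11: ref 2 -> HIT, frames=[2,7] (faults so far: 7)
  step 12: ref 5 -> FAULT, evict 7, frames=[2,5] (faults so far: 8)
  step 13: ref 2 -> HIT, frames=[2,5] (faults so far: 8)
  step 14: ref 7 -> FAULT, evict 5, frames=[2,7] (faults so far: 9)
  step 15: ref 7 -> HIT, frames=[2,7] (faults so far: 9)
  LRU total faults: 9
--- Optimal ---
  step 0: ref 1 -> FAULT, frames=[1,-] (faults so far: 1)
  step 1: ref 5 -> FAULT, frames=[1,5] (faults so far: 2)
  step 2: ref 2 -> FAULT, evict 1, frames=[2,5] (faults so far: 3)
  step 3: ref 6 -> FAULT, evict 5, frames=[2,6] (faults so far: 4)
  step 4: ref 2 -> HIT, frames=[2,6] (faults so far: 4)
  step 5: ref 7 -> FAULT, evict 2, frames=[7,6] (faults so far: 5)
  step 6: ref 7 -> HIT, frames=[7,6] (faults so far: 5)
  step 7: ref 6 -> HIT, frames=[7,6] (faults so far: 5)
  step 8: ref 7 -> HIT, frames=[7,6] (faults so far: 5)
  step 9: ref 2 -> FAULT, evict 6, frames=[7,2] (faults so far: 6)
  step 10: ref 2 -> HIT, frames=[7,2] (faults so far: 6)
  step 11: ref 2 -> HIT, frames=[7,2] (faults so far: 6)
  step 12: ref 5 -> FAULT, evict 7, frames=[5,2] (faults so far: 7)
  step 13: ref 2 -> HIT, frames=[5,2] (faults so far: 7)
  step 14: ref 7 -> FAULT, evict 2, frames=[5,7] (faults so far: 8)
  step 15: ref 7 -> HIT, frames=[5,7] (faults so far: 8)
  Optimal total faults: 8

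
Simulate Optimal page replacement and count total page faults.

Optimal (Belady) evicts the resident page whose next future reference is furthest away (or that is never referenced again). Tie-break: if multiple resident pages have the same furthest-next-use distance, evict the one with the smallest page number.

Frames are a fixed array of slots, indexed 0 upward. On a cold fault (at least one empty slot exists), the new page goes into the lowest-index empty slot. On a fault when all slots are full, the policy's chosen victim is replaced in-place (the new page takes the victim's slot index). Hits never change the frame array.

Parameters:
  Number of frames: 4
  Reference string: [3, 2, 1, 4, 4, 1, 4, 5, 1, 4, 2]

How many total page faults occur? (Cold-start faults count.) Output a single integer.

Answer: 5

Derivation:
Step 0: ref 3 → FAULT, frames=[3,-,-,-]
Step 1: ref 2 → FAULT, frames=[3,2,-,-]
Step 2: ref 1 → FAULT, frames=[3,2,1,-]
Step 3: ref 4 → FAULT, frames=[3,2,1,4]
Step 4: ref 4 → HIT, frames=[3,2,1,4]
Step 5: ref 1 → HIT, frames=[3,2,1,4]
Step 6: ref 4 → HIT, frames=[3,2,1,4]
Step 7: ref 5 → FAULT (evict 3), frames=[5,2,1,4]
Step 8: ref 1 → HIT, frames=[5,2,1,4]
Step 9: ref 4 → HIT, frames=[5,2,1,4]
Step 10: ref 2 → HIT, frames=[5,2,1,4]
Total faults: 5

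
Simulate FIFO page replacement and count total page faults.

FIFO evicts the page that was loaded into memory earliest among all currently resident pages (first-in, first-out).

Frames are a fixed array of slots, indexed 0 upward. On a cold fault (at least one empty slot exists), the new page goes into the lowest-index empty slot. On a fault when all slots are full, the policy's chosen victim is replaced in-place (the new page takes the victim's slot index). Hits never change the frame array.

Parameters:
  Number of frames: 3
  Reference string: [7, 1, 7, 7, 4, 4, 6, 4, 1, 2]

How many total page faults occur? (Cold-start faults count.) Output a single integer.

Answer: 5

Derivation:
Step 0: ref 7 → FAULT, frames=[7,-,-]
Step 1: ref 1 → FAULT, frames=[7,1,-]
Step 2: ref 7 → HIT, frames=[7,1,-]
Step 3: ref 7 → HIT, frames=[7,1,-]
Step 4: ref 4 → FAULT, frames=[7,1,4]
Step 5: ref 4 → HIT, frames=[7,1,4]
Step 6: ref 6 → FAULT (evict 7), frames=[6,1,4]
Step 7: ref 4 → HIT, frames=[6,1,4]
Step 8: ref 1 → HIT, frames=[6,1,4]
Step 9: ref 2 → FAULT (evict 1), frames=[6,2,4]
Total faults: 5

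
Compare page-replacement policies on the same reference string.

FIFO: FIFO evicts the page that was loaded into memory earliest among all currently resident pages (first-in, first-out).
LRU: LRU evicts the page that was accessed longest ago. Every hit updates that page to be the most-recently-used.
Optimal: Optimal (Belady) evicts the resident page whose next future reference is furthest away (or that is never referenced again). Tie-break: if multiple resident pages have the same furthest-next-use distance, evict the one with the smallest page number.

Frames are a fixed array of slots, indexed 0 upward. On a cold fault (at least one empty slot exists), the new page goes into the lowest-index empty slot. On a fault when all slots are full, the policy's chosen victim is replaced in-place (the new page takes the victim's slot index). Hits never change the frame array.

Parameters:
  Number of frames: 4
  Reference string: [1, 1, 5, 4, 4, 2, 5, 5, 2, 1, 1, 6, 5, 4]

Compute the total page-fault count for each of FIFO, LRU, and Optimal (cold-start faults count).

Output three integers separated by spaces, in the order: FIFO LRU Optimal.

--- FIFO ---
  step 0: ref 1 -> FAULT, frames=[1,-,-,-] (faults so far: 1)
  step 1: ref 1 -> HIT, frames=[1,-,-,-] (faults so far: 1)
  step 2: ref 5 -> FAULT, frames=[1,5,-,-] (faults so far: 2)
  step 3: ref 4 -> FAULT, frames=[1,5,4,-] (faults so far: 3)
  step 4: ref 4 -> HIT, frames=[1,5,4,-] (faults so far: 3)
  step 5: ref 2 -> FAULT, frames=[1,5,4,2] (faults so far: 4)
  step 6: ref 5 -> HIT, frames=[1,5,4,2] (faults so far: 4)
  step 7: ref 5 -> HIT, frames=[1,5,4,2] (faults so far: 4)
  step 8: ref 2 -> HIT, frames=[1,5,4,2] (faults so far: 4)
  step 9: ref 1 -> HIT, frames=[1,5,4,2] (faults so far: 4)
  step 10: ref 1 -> HIT, frames=[1,5,4,2] (faults so far: 4)
  step 11: ref 6 -> FAULT, evict 1, frames=[6,5,4,2] (faults so far: 5)
  step 12: ref 5 -> HIT, frames=[6,5,4,2] (faults so far: 5)
  step 13: ref 4 -> HIT, frames=[6,5,4,2] (faults so far: 5)
  FIFO total faults: 5
--- LRU ---
  step 0: ref 1 -> FAULT, frames=[1,-,-,-] (faults so far: 1)
  step 1: ref 1 -> HIT, frames=[1,-,-,-] (faults so far: 1)
  step 2: ref 5 -> FAULT, frames=[1,5,-,-] (faults so far: 2)
  step 3: ref 4 -> FAULT, frames=[1,5,4,-] (faults so far: 3)
  step 4: ref 4 -> HIT, frames=[1,5,4,-] (faults so far: 3)
  step 5: ref 2 -> FAULT, frames=[1,5,4,2] (faults so far: 4)
  step 6: ref 5 -> HIT, frames=[1,5,4,2] (faults so far: 4)
  step 7: ref 5 -> HIT, frames=[1,5,4,2] (faults so far: 4)
  step 8: ref 2 -> HIT, frames=[1,5,4,2] (faults so far: 4)
  step 9: ref 1 -> HIT, frames=[1,5,4,2] (faults so far: 4)
  step 10: ref 1 -> HIT, frames=[1,5,4,2] (faults so far: 4)
  step 11: ref 6 -> FAULT, evict 4, frames=[1,5,6,2] (faults so far: 5)
  step 12: ref 5 -> HIT, frames=[1,5,6,2] (faults so far: 5)
  step 13: ref 4 -> FAULT, evict 2, frames=[1,5,6,4] (faults so far: 6)
  LRU total faults: 6
--- Optimal ---
  step 0: ref 1 -> FAULT, frames=[1,-,-,-] (faults so far: 1)
  step 1: ref 1 -> HIT, frames=[1,-,-,-] (faults so far: 1)
  step 2: ref 5 -> FAULT, frames=[1,5,-,-] (faults so far: 2)
  step 3: ref 4 -> FAULT, frames=[1,5,4,-] (faults so far: 3)
  step 4: ref 4 -> HIT, frames=[1,5,4,-] (faults so far: 3)
  step 5: ref 2 -> FAULT, frames=[1,5,4,2] (faults so far: 4)
  step 6: ref 5 -> HIT, frames=[1,5,4,2] (faults so far: 4)
  step 7: ref 5 -> HIT, frames=[1,5,4,2] (faults so far: 4)
  step 8: ref 2 -> HIT, frames=[1,5,4,2] (faults so far: 4)
  step 9: ref 1 -> HIT, frames=[1,5,4,2] (faults so far: 4)
  step 10: ref 1 -> HIT, frames=[1,5,4,2] (faults so far: 4)
  step 11: ref 6 -> FAULT, evict 1, frames=[6,5,4,2] (faults so far: 5)
  step 12: ref 5 -> HIT, frames=[6,5,4,2] (faults so far: 5)
  step 13: ref 4 -> HIT, frames=[6,5,4,2] (faults so far: 5)
  Optimal total faults: 5

Answer: 5 6 5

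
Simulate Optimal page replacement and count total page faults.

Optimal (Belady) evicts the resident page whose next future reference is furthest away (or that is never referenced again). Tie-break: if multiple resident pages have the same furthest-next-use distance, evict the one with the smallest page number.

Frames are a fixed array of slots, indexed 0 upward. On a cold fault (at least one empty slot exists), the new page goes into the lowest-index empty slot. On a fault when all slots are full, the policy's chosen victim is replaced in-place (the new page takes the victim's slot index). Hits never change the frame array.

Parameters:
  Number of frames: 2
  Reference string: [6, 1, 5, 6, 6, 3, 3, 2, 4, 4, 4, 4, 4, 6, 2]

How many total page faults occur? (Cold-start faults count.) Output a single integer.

Answer: 7

Derivation:
Step 0: ref 6 → FAULT, frames=[6,-]
Step 1: ref 1 → FAULT, frames=[6,1]
Step 2: ref 5 → FAULT (evict 1), frames=[6,5]
Step 3: ref 6 → HIT, frames=[6,5]
Step 4: ref 6 → HIT, frames=[6,5]
Step 5: ref 3 → FAULT (evict 5), frames=[6,3]
Step 6: ref 3 → HIT, frames=[6,3]
Step 7: ref 2 → FAULT (evict 3), frames=[6,2]
Step 8: ref 4 → FAULT (evict 2), frames=[6,4]
Step 9: ref 4 → HIT, frames=[6,4]
Step 10: ref 4 → HIT, frames=[6,4]
Step 11: ref 4 → HIT, frames=[6,4]
Step 12: ref 4 → HIT, frames=[6,4]
Step 13: ref 6 → HIT, frames=[6,4]
Step 14: ref 2 → FAULT (evict 4), frames=[6,2]
Total faults: 7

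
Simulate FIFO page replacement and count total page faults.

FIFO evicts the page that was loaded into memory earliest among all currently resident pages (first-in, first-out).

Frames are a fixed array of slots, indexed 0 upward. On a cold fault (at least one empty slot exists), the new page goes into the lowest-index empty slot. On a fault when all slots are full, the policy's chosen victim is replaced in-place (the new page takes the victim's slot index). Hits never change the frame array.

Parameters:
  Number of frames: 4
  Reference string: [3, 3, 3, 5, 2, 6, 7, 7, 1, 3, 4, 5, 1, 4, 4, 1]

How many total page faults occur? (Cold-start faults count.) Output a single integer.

Answer: 9

Derivation:
Step 0: ref 3 → FAULT, frames=[3,-,-,-]
Step 1: ref 3 → HIT, frames=[3,-,-,-]
Step 2: ref 3 → HIT, frames=[3,-,-,-]
Step 3: ref 5 → FAULT, frames=[3,5,-,-]
Step 4: ref 2 → FAULT, frames=[3,5,2,-]
Step 5: ref 6 → FAULT, frames=[3,5,2,6]
Step 6: ref 7 → FAULT (evict 3), frames=[7,5,2,6]
Step 7: ref 7 → HIT, frames=[7,5,2,6]
Step 8: ref 1 → FAULT (evict 5), frames=[7,1,2,6]
Step 9: ref 3 → FAULT (evict 2), frames=[7,1,3,6]
Step 10: ref 4 → FAULT (evict 6), frames=[7,1,3,4]
Step 11: ref 5 → FAULT (evict 7), frames=[5,1,3,4]
Step 12: ref 1 → HIT, frames=[5,1,3,4]
Step 13: ref 4 → HIT, frames=[5,1,3,4]
Step 14: ref 4 → HIT, frames=[5,1,3,4]
Step 15: ref 1 → HIT, frames=[5,1,3,4]
Total faults: 9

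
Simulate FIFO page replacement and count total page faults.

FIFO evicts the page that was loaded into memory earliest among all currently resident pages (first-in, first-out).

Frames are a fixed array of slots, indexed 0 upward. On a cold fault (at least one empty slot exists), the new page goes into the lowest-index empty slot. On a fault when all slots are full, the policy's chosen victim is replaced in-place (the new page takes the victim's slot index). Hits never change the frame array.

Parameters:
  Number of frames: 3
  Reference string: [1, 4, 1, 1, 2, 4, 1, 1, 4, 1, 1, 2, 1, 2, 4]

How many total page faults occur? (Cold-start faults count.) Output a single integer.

Answer: 3

Derivation:
Step 0: ref 1 → FAULT, frames=[1,-,-]
Step 1: ref 4 → FAULT, frames=[1,4,-]
Step 2: ref 1 → HIT, frames=[1,4,-]
Step 3: ref 1 → HIT, frames=[1,4,-]
Step 4: ref 2 → FAULT, frames=[1,4,2]
Step 5: ref 4 → HIT, frames=[1,4,2]
Step 6: ref 1 → HIT, frames=[1,4,2]
Step 7: ref 1 → HIT, frames=[1,4,2]
Step 8: ref 4 → HIT, frames=[1,4,2]
Step 9: ref 1 → HIT, frames=[1,4,2]
Step 10: ref 1 → HIT, frames=[1,4,2]
Step 11: ref 2 → HIT, frames=[1,4,2]
Step 12: ref 1 → HIT, frames=[1,4,2]
Step 13: ref 2 → HIT, frames=[1,4,2]
Step 14: ref 4 → HIT, frames=[1,4,2]
Total faults: 3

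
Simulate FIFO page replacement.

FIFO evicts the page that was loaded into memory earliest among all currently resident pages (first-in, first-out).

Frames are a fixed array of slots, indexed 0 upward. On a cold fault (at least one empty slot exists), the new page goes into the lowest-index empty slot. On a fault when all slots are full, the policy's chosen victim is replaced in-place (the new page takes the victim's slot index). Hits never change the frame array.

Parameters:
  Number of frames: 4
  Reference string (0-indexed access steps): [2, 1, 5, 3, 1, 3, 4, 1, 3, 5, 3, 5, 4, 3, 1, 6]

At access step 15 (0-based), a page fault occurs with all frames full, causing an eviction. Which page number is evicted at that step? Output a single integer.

Answer: 1

Derivation:
Step 0: ref 2 -> FAULT, frames=[2,-,-,-]
Step 1: ref 1 -> FAULT, frames=[2,1,-,-]
Step 2: ref 5 -> FAULT, frames=[2,1,5,-]
Step 3: ref 3 -> FAULT, frames=[2,1,5,3]
Step 4: ref 1 -> HIT, frames=[2,1,5,3]
Step 5: ref 3 -> HIT, frames=[2,1,5,3]
Step 6: ref 4 -> FAULT, evict 2, frames=[4,1,5,3]
Step 7: ref 1 -> HIT, frames=[4,1,5,3]
Step 8: ref 3 -> HIT, frames=[4,1,5,3]
Step 9: ref 5 -> HIT, frames=[4,1,5,3]
Step 10: ref 3 -> HIT, frames=[4,1,5,3]
Step 11: ref 5 -> HIT, frames=[4,1,5,3]
Step 12: ref 4 -> HIT, frames=[4,1,5,3]
Step 13: ref 3 -> HIT, frames=[4,1,5,3]
Step 14: ref 1 -> HIT, frames=[4,1,5,3]
Step 15: ref 6 -> FAULT, evict 1, frames=[4,6,5,3]
At step 15: evicted page 1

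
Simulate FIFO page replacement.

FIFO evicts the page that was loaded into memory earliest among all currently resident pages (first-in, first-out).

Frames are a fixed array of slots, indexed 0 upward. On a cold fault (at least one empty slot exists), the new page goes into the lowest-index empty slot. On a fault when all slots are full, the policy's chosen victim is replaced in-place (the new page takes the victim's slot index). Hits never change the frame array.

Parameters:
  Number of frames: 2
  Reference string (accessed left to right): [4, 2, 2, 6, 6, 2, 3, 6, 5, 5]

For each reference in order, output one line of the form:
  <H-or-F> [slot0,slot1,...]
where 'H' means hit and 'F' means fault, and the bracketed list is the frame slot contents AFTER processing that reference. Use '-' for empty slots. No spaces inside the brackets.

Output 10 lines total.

F [4,-]
F [4,2]
H [4,2]
F [6,2]
H [6,2]
H [6,2]
F [6,3]
H [6,3]
F [5,3]
H [5,3]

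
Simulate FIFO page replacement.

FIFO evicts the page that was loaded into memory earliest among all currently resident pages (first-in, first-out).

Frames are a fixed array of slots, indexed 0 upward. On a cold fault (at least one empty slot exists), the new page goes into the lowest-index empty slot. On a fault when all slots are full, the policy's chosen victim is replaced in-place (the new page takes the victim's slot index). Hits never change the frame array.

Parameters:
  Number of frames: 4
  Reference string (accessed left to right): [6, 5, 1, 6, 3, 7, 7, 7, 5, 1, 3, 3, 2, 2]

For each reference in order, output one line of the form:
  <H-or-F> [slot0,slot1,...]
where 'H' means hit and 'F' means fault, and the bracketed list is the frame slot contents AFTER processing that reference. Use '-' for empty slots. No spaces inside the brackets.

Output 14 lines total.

F [6,-,-,-]
F [6,5,-,-]
F [6,5,1,-]
H [6,5,1,-]
F [6,5,1,3]
F [7,5,1,3]
H [7,5,1,3]
H [7,5,1,3]
H [7,5,1,3]
H [7,5,1,3]
H [7,5,1,3]
H [7,5,1,3]
F [7,2,1,3]
H [7,2,1,3]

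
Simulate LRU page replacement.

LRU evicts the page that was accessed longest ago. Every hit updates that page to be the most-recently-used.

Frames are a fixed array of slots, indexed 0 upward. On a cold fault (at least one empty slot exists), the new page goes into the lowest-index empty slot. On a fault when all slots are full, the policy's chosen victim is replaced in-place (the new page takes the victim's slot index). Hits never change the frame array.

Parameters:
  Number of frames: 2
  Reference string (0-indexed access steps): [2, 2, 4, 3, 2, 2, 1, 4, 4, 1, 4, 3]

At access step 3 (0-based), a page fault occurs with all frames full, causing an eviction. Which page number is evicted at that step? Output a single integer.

Answer: 2

Derivation:
Step 0: ref 2 -> FAULT, frames=[2,-]
Step 1: ref 2 -> HIT, frames=[2,-]
Step 2: ref 4 -> FAULT, frames=[2,4]
Step 3: ref 3 -> FAULT, evict 2, frames=[3,4]
At step 3: evicted page 2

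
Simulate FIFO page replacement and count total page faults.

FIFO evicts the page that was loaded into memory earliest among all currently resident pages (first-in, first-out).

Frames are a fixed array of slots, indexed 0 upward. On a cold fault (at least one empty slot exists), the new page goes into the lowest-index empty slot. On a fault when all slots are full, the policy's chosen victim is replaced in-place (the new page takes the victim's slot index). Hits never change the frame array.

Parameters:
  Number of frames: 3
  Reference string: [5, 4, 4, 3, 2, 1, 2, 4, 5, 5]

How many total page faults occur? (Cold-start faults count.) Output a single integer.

Step 0: ref 5 → FAULT, frames=[5,-,-]
Step 1: ref 4 → FAULT, frames=[5,4,-]
Step 2: ref 4 → HIT, frames=[5,4,-]
Step 3: ref 3 → FAULT, frames=[5,4,3]
Step 4: ref 2 → FAULT (evict 5), frames=[2,4,3]
Step 5: ref 1 → FAULT (evict 4), frames=[2,1,3]
Step 6: ref 2 → HIT, frames=[2,1,3]
Step 7: ref 4 → FAULT (evict 3), frames=[2,1,4]
Step 8: ref 5 → FAULT (evict 2), frames=[5,1,4]
Step 9: ref 5 → HIT, frames=[5,1,4]
Total faults: 7

Answer: 7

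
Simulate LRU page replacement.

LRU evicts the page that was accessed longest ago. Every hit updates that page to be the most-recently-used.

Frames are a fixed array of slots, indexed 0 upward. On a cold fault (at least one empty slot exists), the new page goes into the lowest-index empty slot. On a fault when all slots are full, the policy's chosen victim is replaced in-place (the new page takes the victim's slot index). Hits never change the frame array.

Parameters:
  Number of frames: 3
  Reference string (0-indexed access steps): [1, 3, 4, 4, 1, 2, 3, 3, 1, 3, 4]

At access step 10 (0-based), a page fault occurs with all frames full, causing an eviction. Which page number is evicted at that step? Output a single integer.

Answer: 2

Derivation:
Step 0: ref 1 -> FAULT, frames=[1,-,-]
Step 1: ref 3 -> FAULT, frames=[1,3,-]
Step 2: ref 4 -> FAULT, frames=[1,3,4]
Step 3: ref 4 -> HIT, frames=[1,3,4]
Step 4: ref 1 -> HIT, frames=[1,3,4]
Step 5: ref 2 -> FAULT, evict 3, frames=[1,2,4]
Step 6: ref 3 -> FAULT, evict 4, frames=[1,2,3]
Step 7: ref 3 -> HIT, frames=[1,2,3]
Step 8: ref 1 -> HIT, frames=[1,2,3]
Step 9: ref 3 -> HIT, frames=[1,2,3]
Step 10: ref 4 -> FAULT, evict 2, frames=[1,4,3]
At step 10: evicted page 2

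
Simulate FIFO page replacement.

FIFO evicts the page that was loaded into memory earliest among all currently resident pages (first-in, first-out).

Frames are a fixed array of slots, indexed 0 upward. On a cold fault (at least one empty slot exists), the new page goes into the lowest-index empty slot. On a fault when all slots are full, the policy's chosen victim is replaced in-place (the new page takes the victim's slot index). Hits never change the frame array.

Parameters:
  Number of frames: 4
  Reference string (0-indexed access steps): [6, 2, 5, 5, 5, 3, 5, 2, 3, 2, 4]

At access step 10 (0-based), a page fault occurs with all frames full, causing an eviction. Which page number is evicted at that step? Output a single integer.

Answer: 6

Derivation:
Step 0: ref 6 -> FAULT, frames=[6,-,-,-]
Step 1: ref 2 -> FAULT, frames=[6,2,-,-]
Step 2: ref 5 -> FAULT, frames=[6,2,5,-]
Step 3: ref 5 -> HIT, frames=[6,2,5,-]
Step 4: ref 5 -> HIT, frames=[6,2,5,-]
Step 5: ref 3 -> FAULT, frames=[6,2,5,3]
Step 6: ref 5 -> HIT, frames=[6,2,5,3]
Step 7: ref 2 -> HIT, frames=[6,2,5,3]
Step 8: ref 3 -> HIT, frames=[6,2,5,3]
Step 9: ref 2 -> HIT, frames=[6,2,5,3]
Step 10: ref 4 -> FAULT, evict 6, frames=[4,2,5,3]
At step 10: evicted page 6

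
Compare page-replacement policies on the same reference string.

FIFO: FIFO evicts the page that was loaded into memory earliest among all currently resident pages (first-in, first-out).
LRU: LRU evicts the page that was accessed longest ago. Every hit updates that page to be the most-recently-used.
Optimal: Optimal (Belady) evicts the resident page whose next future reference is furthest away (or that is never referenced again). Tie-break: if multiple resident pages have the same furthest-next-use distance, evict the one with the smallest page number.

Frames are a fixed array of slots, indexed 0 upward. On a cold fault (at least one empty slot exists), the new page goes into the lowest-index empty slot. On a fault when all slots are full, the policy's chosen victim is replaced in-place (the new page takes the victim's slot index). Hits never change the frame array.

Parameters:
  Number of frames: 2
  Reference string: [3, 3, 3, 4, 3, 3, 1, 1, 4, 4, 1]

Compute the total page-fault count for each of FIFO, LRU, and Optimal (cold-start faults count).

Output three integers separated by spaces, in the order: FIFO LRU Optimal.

--- FIFO ---
  step 0: ref 3 -> FAULT, frames=[3,-] (faults so far: 1)
  step 1: ref 3 -> HIT, frames=[3,-] (faults so far: 1)
  step 2: ref 3 -> HIT, frames=[3,-] (faults so far: 1)
  step 3: ref 4 -> FAULT, frames=[3,4] (faults so far: 2)
  step 4: ref 3 -> HIT, frames=[3,4] (faults so far: 2)
  step 5: ref 3 -> HIT, frames=[3,4] (faults so far: 2)
  step 6: ref 1 -> FAULT, evict 3, frames=[1,4] (faults so far: 3)
  step 7: ref 1 -> HIT, frames=[1,4] (faults so far: 3)
  step 8: ref 4 -> HIT, frames=[1,4] (faults so far: 3)
  step 9: ref 4 -> HIT, frames=[1,4] (faults so far: 3)
  step 10: ref 1 -> HIT, frames=[1,4] (faults so far: 3)
  FIFO total faults: 3
--- LRU ---
  step 0: ref 3 -> FAULT, frames=[3,-] (faults so far: 1)
  step 1: ref 3 -> HIT, frames=[3,-] (faults so far: 1)
  step 2: ref 3 -> HIT, frames=[3,-] (faults so far: 1)
  step 3: ref 4 -> FAULT, frames=[3,4] (faults so far: 2)
  step 4: ref 3 -> HIT, frames=[3,4] (faults so far: 2)
  step 5: ref 3 -> HIT, frames=[3,4] (faults so far: 2)
  step 6: ref 1 -> FAULT, evict 4, frames=[3,1] (faults so far: 3)
  step 7: ref 1 -> HIT, frames=[3,1] (faults so far: 3)
  step 8: ref 4 -> FAULT, evict 3, frames=[4,1] (faults so far: 4)
  step 9: ref 4 -> HIT, frames=[4,1] (faults so far: 4)
  step 10: ref 1 -> HIT, frames=[4,1] (faults so far: 4)
  LRU total faults: 4
--- Optimal ---
  step 0: ref 3 -> FAULT, frames=[3,-] (faults so far: 1)
  step 1: ref 3 -> HIT, frames=[3,-] (faults so far: 1)
  step 2: ref 3 -> HIT, frames=[3,-] (faults so far: 1)
  step 3: ref 4 -> FAULT, frames=[3,4] (faults so far: 2)
  step 4: ref 3 -> HIT, frames=[3,4] (faults so far: 2)
  step 5: ref 3 -> HIT, frames=[3,4] (faults so far: 2)
  step 6: ref 1 -> FAULT, evict 3, frames=[1,4] (faults so far: 3)
  step 7: ref 1 -> HIT, frames=[1,4] (faults so far: 3)
  step 8: ref 4 -> HIT, frames=[1,4] (faults so far: 3)
  step 9: ref 4 -> HIT, frames=[1,4] (faults so far: 3)
  step 10: ref 1 -> HIT, frames=[1,4] (faults so far: 3)
  Optimal total faults: 3

Answer: 3 4 3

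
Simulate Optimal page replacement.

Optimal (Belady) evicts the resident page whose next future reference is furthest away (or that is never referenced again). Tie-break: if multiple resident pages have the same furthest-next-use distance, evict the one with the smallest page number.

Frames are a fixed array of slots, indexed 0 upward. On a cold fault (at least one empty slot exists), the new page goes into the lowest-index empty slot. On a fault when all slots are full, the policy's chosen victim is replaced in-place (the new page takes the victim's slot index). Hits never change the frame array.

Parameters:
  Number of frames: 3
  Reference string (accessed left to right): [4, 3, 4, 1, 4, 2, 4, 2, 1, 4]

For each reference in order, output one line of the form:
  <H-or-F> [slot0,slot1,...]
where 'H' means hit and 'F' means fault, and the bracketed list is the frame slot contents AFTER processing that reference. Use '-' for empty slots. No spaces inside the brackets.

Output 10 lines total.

F [4,-,-]
F [4,3,-]
H [4,3,-]
F [4,3,1]
H [4,3,1]
F [4,2,1]
H [4,2,1]
H [4,2,1]
H [4,2,1]
H [4,2,1]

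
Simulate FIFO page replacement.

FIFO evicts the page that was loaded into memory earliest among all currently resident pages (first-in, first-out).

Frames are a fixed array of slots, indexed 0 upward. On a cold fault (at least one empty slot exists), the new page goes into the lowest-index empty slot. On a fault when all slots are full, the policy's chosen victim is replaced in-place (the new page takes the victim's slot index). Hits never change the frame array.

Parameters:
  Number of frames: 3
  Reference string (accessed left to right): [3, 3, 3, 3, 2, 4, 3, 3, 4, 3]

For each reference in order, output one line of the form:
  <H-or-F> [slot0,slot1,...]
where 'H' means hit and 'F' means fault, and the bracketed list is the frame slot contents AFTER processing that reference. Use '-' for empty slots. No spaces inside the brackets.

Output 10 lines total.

F [3,-,-]
H [3,-,-]
H [3,-,-]
H [3,-,-]
F [3,2,-]
F [3,2,4]
H [3,2,4]
H [3,2,4]
H [3,2,4]
H [3,2,4]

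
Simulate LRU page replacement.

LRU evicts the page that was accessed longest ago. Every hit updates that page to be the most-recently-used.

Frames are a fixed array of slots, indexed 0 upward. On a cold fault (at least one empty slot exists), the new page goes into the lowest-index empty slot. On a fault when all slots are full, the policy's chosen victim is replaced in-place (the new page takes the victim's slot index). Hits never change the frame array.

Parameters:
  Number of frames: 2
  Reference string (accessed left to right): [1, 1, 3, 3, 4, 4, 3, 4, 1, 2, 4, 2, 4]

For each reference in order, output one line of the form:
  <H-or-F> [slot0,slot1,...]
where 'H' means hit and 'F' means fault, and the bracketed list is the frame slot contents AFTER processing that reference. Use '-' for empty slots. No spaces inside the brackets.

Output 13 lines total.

F [1,-]
H [1,-]
F [1,3]
H [1,3]
F [4,3]
H [4,3]
H [4,3]
H [4,3]
F [4,1]
F [2,1]
F [2,4]
H [2,4]
H [2,4]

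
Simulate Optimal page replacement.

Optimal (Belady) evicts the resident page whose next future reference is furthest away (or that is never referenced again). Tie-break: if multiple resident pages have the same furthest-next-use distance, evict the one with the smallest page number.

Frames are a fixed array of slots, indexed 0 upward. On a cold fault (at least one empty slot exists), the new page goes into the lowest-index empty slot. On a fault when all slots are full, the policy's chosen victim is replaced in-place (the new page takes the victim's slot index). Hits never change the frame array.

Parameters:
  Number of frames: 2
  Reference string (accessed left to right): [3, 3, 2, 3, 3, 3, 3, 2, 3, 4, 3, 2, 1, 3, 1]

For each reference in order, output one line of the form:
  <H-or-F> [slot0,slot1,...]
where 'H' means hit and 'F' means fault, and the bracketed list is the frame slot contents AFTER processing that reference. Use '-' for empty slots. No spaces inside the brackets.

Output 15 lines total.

F [3,-]
H [3,-]
F [3,2]
H [3,2]
H [3,2]
H [3,2]
H [3,2]
H [3,2]
H [3,2]
F [3,4]
H [3,4]
F [3,2]
F [3,1]
H [3,1]
H [3,1]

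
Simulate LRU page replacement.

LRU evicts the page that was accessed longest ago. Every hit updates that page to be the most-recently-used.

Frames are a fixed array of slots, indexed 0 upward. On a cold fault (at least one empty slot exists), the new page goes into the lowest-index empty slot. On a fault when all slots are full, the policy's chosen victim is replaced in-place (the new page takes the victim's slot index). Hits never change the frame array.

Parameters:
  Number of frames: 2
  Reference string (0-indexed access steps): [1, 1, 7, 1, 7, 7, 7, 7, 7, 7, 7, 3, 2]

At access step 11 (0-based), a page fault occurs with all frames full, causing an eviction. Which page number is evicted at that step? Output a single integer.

Answer: 1

Derivation:
Step 0: ref 1 -> FAULT, frames=[1,-]
Step 1: ref 1 -> HIT, frames=[1,-]
Step 2: ref 7 -> FAULT, frames=[1,7]
Step 3: ref 1 -> HIT, frames=[1,7]
Step 4: ref 7 -> HIT, frames=[1,7]
Step 5: ref 7 -> HIT, frames=[1,7]
Step 6: ref 7 -> HIT, frames=[1,7]
Step 7: ref 7 -> HIT, frames=[1,7]
Step 8: ref 7 -> HIT, frames=[1,7]
Step 9: ref 7 -> HIT, frames=[1,7]
Step 10: ref 7 -> HIT, frames=[1,7]
Step 11: ref 3 -> FAULT, evict 1, frames=[3,7]
At step 11: evicted page 1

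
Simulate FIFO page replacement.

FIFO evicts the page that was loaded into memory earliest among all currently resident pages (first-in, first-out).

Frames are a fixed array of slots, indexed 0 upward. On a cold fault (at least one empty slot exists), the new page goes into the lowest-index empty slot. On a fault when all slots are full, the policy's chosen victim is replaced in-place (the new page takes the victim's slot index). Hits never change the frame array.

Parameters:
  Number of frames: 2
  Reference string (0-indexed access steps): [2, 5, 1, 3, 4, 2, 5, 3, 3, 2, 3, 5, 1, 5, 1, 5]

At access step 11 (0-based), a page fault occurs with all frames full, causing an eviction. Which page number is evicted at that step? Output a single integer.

Step 0: ref 2 -> FAULT, frames=[2,-]
Step 1: ref 5 -> FAULT, frames=[2,5]
Step 2: ref 1 -> FAULT, evict 2, frames=[1,5]
Step 3: ref 3 -> FAULT, evict 5, frames=[1,3]
Step 4: ref 4 -> FAULT, evict 1, frames=[4,3]
Step 5: ref 2 -> FAULT, evict 3, frames=[4,2]
Step 6: ref 5 -> FAULT, evict 4, frames=[5,2]
Step 7: ref 3 -> FAULT, evict 2, frames=[5,3]
Step 8: ref 3 -> HIT, frames=[5,3]
Step 9: ref 2 -> FAULT, evict 5, frames=[2,3]
Step 10: ref 3 -> HIT, frames=[2,3]
Step 11: ref 5 -> FAULT, evict 3, frames=[2,5]
At step 11: evicted page 3

Answer: 3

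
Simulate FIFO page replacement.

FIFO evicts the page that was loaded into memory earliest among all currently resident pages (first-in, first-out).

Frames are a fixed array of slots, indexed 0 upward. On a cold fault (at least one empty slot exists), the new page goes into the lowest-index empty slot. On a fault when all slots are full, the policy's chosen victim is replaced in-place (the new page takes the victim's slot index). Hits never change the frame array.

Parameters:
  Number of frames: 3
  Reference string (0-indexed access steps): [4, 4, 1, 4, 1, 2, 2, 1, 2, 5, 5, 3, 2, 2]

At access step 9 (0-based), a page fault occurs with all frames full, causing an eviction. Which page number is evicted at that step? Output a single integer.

Answer: 4

Derivation:
Step 0: ref 4 -> FAULT, frames=[4,-,-]
Step 1: ref 4 -> HIT, frames=[4,-,-]
Step 2: ref 1 -> FAULT, frames=[4,1,-]
Step 3: ref 4 -> HIT, frames=[4,1,-]
Step 4: ref 1 -> HIT, frames=[4,1,-]
Step 5: ref 2 -> FAULT, frames=[4,1,2]
Step 6: ref 2 -> HIT, frames=[4,1,2]
Step 7: ref 1 -> HIT, frames=[4,1,2]
Step 8: ref 2 -> HIT, frames=[4,1,2]
Step 9: ref 5 -> FAULT, evict 4, frames=[5,1,2]
At step 9: evicted page 4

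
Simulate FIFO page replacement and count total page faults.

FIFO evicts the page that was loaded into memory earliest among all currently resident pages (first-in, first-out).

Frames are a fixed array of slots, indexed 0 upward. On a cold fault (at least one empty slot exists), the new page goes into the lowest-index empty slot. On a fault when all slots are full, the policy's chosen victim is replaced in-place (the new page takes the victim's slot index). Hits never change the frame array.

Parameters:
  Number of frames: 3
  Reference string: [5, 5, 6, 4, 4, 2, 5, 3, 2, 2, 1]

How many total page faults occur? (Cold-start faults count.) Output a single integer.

Answer: 7

Derivation:
Step 0: ref 5 → FAULT, frames=[5,-,-]
Step 1: ref 5 → HIT, frames=[5,-,-]
Step 2: ref 6 → FAULT, frames=[5,6,-]
Step 3: ref 4 → FAULT, frames=[5,6,4]
Step 4: ref 4 → HIT, frames=[5,6,4]
Step 5: ref 2 → FAULT (evict 5), frames=[2,6,4]
Step 6: ref 5 → FAULT (evict 6), frames=[2,5,4]
Step 7: ref 3 → FAULT (evict 4), frames=[2,5,3]
Step 8: ref 2 → HIT, frames=[2,5,3]
Step 9: ref 2 → HIT, frames=[2,5,3]
Step 10: ref 1 → FAULT (evict 2), frames=[1,5,3]
Total faults: 7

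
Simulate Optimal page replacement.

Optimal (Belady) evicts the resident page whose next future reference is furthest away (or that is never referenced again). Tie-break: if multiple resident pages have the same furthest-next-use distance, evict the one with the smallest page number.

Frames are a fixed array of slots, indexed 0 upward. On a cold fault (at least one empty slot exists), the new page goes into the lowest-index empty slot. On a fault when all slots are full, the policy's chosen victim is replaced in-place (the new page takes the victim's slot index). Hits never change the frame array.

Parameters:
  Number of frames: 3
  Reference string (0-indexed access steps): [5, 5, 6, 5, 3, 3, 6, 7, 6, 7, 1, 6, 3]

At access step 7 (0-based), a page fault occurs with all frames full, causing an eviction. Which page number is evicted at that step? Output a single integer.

Answer: 5

Derivation:
Step 0: ref 5 -> FAULT, frames=[5,-,-]
Step 1: ref 5 -> HIT, frames=[5,-,-]
Step 2: ref 6 -> FAULT, frames=[5,6,-]
Step 3: ref 5 -> HIT, frames=[5,6,-]
Step 4: ref 3 -> FAULT, frames=[5,6,3]
Step 5: ref 3 -> HIT, frames=[5,6,3]
Step 6: ref 6 -> HIT, frames=[5,6,3]
Step 7: ref 7 -> FAULT, evict 5, frames=[7,6,3]
At step 7: evicted page 5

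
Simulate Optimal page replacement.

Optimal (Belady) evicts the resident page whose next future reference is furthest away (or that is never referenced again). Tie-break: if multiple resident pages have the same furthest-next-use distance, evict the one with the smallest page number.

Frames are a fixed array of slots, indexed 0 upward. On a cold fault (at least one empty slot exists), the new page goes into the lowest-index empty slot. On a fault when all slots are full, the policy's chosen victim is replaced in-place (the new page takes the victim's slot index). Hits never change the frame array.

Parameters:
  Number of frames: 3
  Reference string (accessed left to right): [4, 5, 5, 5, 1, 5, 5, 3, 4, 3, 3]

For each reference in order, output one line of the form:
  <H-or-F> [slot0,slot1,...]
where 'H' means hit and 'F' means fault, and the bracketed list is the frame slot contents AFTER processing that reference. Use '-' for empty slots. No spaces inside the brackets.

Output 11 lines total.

F [4,-,-]
F [4,5,-]
H [4,5,-]
H [4,5,-]
F [4,5,1]
H [4,5,1]
H [4,5,1]
F [4,5,3]
H [4,5,3]
H [4,5,3]
H [4,5,3]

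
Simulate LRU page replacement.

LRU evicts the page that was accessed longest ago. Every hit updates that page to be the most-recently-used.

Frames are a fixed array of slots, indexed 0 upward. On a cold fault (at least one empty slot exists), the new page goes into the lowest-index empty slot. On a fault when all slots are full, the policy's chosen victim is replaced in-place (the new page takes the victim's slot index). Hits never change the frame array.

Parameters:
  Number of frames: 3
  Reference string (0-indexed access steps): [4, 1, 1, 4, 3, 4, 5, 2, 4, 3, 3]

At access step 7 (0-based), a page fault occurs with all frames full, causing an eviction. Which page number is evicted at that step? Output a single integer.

Step 0: ref 4 -> FAULT, frames=[4,-,-]
Step 1: ref 1 -> FAULT, frames=[4,1,-]
Step 2: ref 1 -> HIT, frames=[4,1,-]
Step 3: ref 4 -> HIT, frames=[4,1,-]
Step 4: ref 3 -> FAULT, frames=[4,1,3]
Step 5: ref 4 -> HIT, frames=[4,1,3]
Step 6: ref 5 -> FAULT, evict 1, frames=[4,5,3]
Step 7: ref 2 -> FAULT, evict 3, frames=[4,5,2]
At step 7: evicted page 3

Answer: 3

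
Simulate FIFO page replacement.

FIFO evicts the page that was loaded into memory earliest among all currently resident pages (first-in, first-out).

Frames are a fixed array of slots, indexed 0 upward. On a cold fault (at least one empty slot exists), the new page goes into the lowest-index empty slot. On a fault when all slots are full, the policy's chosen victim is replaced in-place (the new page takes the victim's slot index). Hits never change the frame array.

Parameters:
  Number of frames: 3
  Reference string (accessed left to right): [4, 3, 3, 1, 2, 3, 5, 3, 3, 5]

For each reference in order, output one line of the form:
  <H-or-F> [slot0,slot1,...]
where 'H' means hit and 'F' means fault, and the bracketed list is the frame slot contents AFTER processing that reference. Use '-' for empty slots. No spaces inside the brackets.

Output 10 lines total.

F [4,-,-]
F [4,3,-]
H [4,3,-]
F [4,3,1]
F [2,3,1]
H [2,3,1]
F [2,5,1]
F [2,5,3]
H [2,5,3]
H [2,5,3]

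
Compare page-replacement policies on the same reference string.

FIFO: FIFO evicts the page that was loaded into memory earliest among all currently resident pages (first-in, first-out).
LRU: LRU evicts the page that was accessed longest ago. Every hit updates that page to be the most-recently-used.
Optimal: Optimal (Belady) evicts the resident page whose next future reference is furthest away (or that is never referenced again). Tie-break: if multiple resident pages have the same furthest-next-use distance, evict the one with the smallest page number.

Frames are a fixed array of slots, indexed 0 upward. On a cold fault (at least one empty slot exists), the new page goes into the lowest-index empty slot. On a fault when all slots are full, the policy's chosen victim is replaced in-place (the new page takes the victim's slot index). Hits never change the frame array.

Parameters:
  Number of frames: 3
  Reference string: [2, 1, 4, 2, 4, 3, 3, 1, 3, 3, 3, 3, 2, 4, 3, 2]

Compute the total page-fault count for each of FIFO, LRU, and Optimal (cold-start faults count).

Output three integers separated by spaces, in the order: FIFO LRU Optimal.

Answer: 5 7 5

Derivation:
--- FIFO ---
  step 0: ref 2 -> FAULT, frames=[2,-,-] (faults so far: 1)
  step 1: ref 1 -> FAULT, frames=[2,1,-] (faults so far: 2)
  step 2: ref 4 -> FAULT, frames=[2,1,4] (faults so far: 3)
  step 3: ref 2 -> HIT, frames=[2,1,4] (faults so far: 3)
  step 4: ref 4 -> HIT, frames=[2,1,4] (faults so far: 3)
  step 5: ref 3 -> FAULT, evict 2, frames=[3,1,4] (faults so far: 4)
  step 6: ref 3 -> HIT, frames=[3,1,4] (faults so far: 4)
  step 7: ref 1 -> HIT, frames=[3,1,4] (faults so far: 4)
  step 8: ref 3 -> HIT, frames=[3,1,4] (faults so far: 4)
  step 9: ref 3 -> HIT, frames=[3,1,4] (faults so far: 4)
  step 10: ref 3 -> HIT, frames=[3,1,4] (faults so far: 4)
  step 11: ref 3 -> HIT, frames=[3,1,4] (faults so far: 4)
  step 12: ref 2 -> FAULT, evict 1, frames=[3,2,4] (faults so far: 5)
  step 13: ref 4 -> HIT, frames=[3,2,4] (faults so far: 5)
  step 14: ref 3 -> HIT, frames=[3,2,4] (faults so far: 5)
  step 15: ref 2 -> HIT, frames=[3,2,4] (faults so far: 5)
  FIFO total faults: 5
--- LRU ---
  step 0: ref 2 -> FAULT, frames=[2,-,-] (faults so far: 1)
  step 1: ref 1 -> FAULT, frames=[2,1,-] (faults so far: 2)
  step 2: ref 4 -> FAULT, frames=[2,1,4] (faults so far: 3)
  step 3: ref 2 -> HIT, frames=[2,1,4] (faults so far: 3)
  step 4: ref 4 -> HIT, frames=[2,1,4] (faults so far: 3)
  step 5: ref 3 -> FAULT, evict 1, frames=[2,3,4] (faults so far: 4)
  step 6: ref 3 -> HIT, frames=[2,3,4] (faults so far: 4)
  step 7: ref 1 -> FAULT, evict 2, frames=[1,3,4] (faults so far: 5)
  step 8: ref 3 -> HIT, frames=[1,3,4] (faults so far: 5)
  step 9: ref 3 -> HIT, frames=[1,3,4] (faults so far: 5)
  step 10: ref 3 -> HIT, frames=[1,3,4] (faults so far: 5)
  step 11: ref 3 -> HIT, frames=[1,3,4] (faults so far: 5)
  step 12: ref 2 -> FAULT, evict 4, frames=[1,3,2] (faults so far: 6)
  step 13: ref 4 -> FAULT, evict 1, frames=[4,3,2] (faults so far: 7)
  step 14: ref 3 -> HIT, frames=[4,3,2] (faults so far: 7)
  step 15: ref 2 -> HIT, frames=[4,3,2] (faults so far: 7)
  LRU total faults: 7
--- Optimal ---
  step 0: ref 2 -> FAULT, frames=[2,-,-] (faults so far: 1)
  step 1: ref 1 -> FAULT, frames=[2,1,-] (faults so far: 2)
  step 2: ref 4 -> FAULT, frames=[2,1,4] (faults so far: 3)
  step 3: ref 2 -> HIT, frames=[2,1,4] (faults so far: 3)
  step 4: ref 4 -> HIT, frames=[2,1,4] (faults so far: 3)
  step 5: ref 3 -> FAULT, evict 4, frames=[2,1,3] (faults so far: 4)
  step 6: ref 3 -> HIT, frames=[2,1,3] (faults so far: 4)
  step 7: ref 1 -> HIT, frames=[2,1,3] (faults so far: 4)
  step 8: ref 3 -> HIT, frames=[2,1,3] (faults so far: 4)
  step 9: ref 3 -> HIT, frames=[2,1,3] (faults so far: 4)
  step 10: ref 3 -> HIT, frames=[2,1,3] (faults so far: 4)
  step 11: ref 3 -> HIT, frames=[2,1,3] (faults so far: 4)
  step 12: ref 2 -> HIT, frames=[2,1,3] (faults so far: 4)
  step 13: ref 4 -> FAULT, evict 1, frames=[2,4,3] (faults so far: 5)
  step 14: ref 3 -> HIT, frames=[2,4,3] (faults so far: 5)
  step 15: ref 2 -> HIT, frames=[2,4,3] (faults so far: 5)
  Optimal total faults: 5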